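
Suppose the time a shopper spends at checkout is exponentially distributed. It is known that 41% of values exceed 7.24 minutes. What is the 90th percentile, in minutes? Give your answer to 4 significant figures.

e^(−λ·7.24) = 0.41 ⇒ λ = −ln(0.41)/7.24 = 0.123149.
90th percentile: 1 − e^(−λt) = 0.9, t = −ln(0.1)/λ = 18.6976 minutes.

18.70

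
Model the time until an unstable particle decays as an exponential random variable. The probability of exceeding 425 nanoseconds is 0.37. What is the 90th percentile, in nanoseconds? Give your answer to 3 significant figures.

e^(−λ·425) = 0.37 ⇒ λ = −ln(0.37)/425 = 0.00233942.
90th percentile: 1 − e^(−λt) = 0.9, t = −ln(0.1)/λ = 984.256 nanoseconds.

984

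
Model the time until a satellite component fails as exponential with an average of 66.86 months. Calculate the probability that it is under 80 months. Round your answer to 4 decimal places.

0.6978

The rate is λ = 1/66.86 = 0.0149566 per month.
P(X ≤ 80) = 1 − e^(−λ·80) = 1 − e^(−1.1965) ≈ 0.6978.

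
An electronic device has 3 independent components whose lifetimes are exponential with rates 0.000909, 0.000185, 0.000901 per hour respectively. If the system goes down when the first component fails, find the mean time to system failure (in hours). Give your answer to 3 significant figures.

The time to first failure is exponential with rate Σλ = 0.000909 + 0.000185 + 0.000901 = 0.001995.
E[min] = 1/Σλ = 1/0.001995 = 501.253 hours.

501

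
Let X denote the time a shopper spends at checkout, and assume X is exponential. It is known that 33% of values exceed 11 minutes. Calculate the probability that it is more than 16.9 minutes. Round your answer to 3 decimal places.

0.182

e^(−λ·11) = 0.33 ⇒ λ = −ln(0.33)/11 = 0.100788.
P(X > 16.9) = e^(−0.100788·16.9) = e^(−1.7033) ≈ 0.182.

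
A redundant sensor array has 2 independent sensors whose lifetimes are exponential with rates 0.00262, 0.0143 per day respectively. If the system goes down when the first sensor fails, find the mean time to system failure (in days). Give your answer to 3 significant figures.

59.1

The time to first failure is exponential with rate Σλ = 0.00262 + 0.0143 = 0.01692.
E[min] = 1/Σλ = 1/0.01692 = 59.1017 days.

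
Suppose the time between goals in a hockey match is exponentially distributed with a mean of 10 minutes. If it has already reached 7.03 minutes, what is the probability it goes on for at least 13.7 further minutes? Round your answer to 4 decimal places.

The rate is λ = 1/10 = 0.1 per minute.
The exponential is memoryless, so the remaining time is again Exp(λ): the condition X > 7.03 is irrelevant.
P(X > 13.7) = e^(−1.37) ≈ 0.2541.

0.2541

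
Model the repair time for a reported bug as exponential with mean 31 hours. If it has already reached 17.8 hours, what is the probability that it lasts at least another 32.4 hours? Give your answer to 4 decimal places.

0.3516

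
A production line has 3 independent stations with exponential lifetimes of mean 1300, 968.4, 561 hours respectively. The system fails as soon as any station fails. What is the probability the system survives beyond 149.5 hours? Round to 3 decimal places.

0.585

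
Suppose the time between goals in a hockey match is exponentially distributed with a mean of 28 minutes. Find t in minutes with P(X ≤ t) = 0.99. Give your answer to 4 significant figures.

128.9

The rate is λ = 1/28 = 0.0357143 per minute.
Set 1 − e^(−λt) = 0.99, so t = −ln(0.01)/λ = 4.6052/0.0357143 ≈ 128.945 minutes.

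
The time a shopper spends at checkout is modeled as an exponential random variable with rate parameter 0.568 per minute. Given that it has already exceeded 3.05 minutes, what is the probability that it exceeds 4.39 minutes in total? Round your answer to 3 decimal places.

0.467

By the memoryless property, P(X > 3.05+1.34 | X > 3.05) = P(X > 1.34).
P(X > 1.34) = e^(−0.76112) ≈ 0.467.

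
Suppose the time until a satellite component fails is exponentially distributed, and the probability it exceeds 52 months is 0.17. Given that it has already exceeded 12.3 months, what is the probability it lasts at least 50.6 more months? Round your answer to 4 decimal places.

0.1783

From e^(−λ·52) = 0.17, λ = −ln(0.17)/52 = 0.0340761.
Memoryless: P(X > 12.3+50.6 | X > 12.3) = P(X > 50.6) = e^(−0.0340761·50.6) ≈ 0.1783.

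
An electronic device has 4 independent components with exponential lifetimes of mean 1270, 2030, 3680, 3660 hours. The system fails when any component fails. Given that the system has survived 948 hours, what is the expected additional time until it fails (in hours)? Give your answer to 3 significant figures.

548

First-failure rate Σλ = 1/1270 + 1/2030 + 1/3680 + 1/3660 = 0.00182498.
By memorylessness the expected residual is 1/Σλ = 547.953 hours, regardless of the 948 already elapsed.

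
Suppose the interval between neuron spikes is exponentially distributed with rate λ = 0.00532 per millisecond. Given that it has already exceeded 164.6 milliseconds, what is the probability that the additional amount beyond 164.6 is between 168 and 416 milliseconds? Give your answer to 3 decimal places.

0.300

Memoryless: the residual past 164.6 is again Exp(λ).
P(168 < residual < 416) = e^(−λ·168) − e^(−λ·416) = 0.40911 − 0.10936 ≈ 0.300.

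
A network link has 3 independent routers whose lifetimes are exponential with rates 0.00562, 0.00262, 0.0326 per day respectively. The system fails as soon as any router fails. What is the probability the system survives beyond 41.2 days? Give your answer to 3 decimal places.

0.186

The time to first failure is exponential with rate Σλ = 0.00562 + 0.00262 + 0.0326 = 0.04084.
P(min > 41.2) = e^(−0.04084·41.2) = e^(−1.6826) ≈ 0.186.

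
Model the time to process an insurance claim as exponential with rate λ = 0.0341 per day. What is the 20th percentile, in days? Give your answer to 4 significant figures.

Set 1 − e^(−λt) = 0.2, so t = −ln(0.8)/λ = 0.22314/0.0341 ≈ 6.5438 days.

6.544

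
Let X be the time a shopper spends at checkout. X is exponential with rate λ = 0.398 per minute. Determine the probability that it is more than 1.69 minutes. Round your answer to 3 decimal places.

0.510

P(X > 1.69) = e^(−λ·1.69) = e^(−0.67262) ≈ 0.510.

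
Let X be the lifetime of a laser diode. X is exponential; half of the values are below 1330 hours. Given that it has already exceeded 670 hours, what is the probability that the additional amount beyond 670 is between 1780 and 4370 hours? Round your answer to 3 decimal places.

0.293

For an exponential, median = ln(2)/λ, so λ = ln 2 / 1330 = 0.000521163 per hour.
Memoryless: the residual past 670 is again Exp(λ).
P(1780 < residual < 4370) = e^(−λ·1780) − e^(−λ·4370) = 0.39547 − 0.10254 ≈ 0.293.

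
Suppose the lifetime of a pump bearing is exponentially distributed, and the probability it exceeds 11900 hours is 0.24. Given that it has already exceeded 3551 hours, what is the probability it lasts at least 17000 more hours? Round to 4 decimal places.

From e^(−λ·11900) = 0.24, λ = −ln(0.24)/11900 = 0.000119926.
Memoryless: P(X > 3551+17000 | X > 3551) = P(X > 17000) = e^(−0.000119926·17000) ≈ 0.1302.

0.1302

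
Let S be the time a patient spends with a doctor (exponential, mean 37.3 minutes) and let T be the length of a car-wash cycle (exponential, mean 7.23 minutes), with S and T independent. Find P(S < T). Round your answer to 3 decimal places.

λ_1 = 1/37.3 = 0.0268097, λ_2 = 1/7.23 = 0.138313.
For independent exponentials, P(S < T) = λ_1/(λ_1+λ_2) = 0.0268097/0.165122 ≈ 0.162.

0.162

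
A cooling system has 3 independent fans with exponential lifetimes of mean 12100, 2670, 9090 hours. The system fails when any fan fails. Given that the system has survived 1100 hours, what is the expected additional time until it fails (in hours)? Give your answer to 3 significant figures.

First-failure rate Σλ = 1/12100 + 1/2670 + 1/9090 = 0.000567187.
By memorylessness the expected residual is 1/Σλ = 1763.09 hours, regardless of the 1100 already elapsed.

1760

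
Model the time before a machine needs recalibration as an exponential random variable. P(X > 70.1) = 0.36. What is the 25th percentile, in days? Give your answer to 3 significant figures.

19.7

e^(−λ·70.1) = 0.36 ⇒ λ = −ln(0.36)/70.1 = 0.0145742.
25th percentile: 1 − e^(−λt) = 0.25, t = −ln(0.75)/λ = 19.7391 days.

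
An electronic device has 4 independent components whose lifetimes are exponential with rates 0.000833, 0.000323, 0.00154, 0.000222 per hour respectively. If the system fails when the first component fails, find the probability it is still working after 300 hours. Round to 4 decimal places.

0.4167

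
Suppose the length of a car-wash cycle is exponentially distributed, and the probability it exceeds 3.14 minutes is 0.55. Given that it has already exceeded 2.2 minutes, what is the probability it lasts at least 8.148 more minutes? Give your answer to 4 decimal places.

0.2120

From e^(−λ·3.14) = 0.55, λ = −ln(0.55)/3.14 = 0.190394.
Memoryless: P(X > 2.2+8.148 | X > 2.2) = P(X > 8.148) = e^(−0.190394·8.148) ≈ 0.2120.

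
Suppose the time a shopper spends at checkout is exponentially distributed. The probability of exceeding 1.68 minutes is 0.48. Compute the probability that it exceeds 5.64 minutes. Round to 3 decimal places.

0.085

e^(−λ·1.68) = 0.48 ⇒ λ = −ln(0.48)/1.68 = 0.436886.
P(X > 5.64) = e^(−0.436886·5.64) = e^(−2.464) ≈ 0.085.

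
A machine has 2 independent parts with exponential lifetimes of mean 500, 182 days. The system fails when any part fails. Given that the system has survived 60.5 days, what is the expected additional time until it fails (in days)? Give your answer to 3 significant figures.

First-failure rate Σλ = 1/500 + 1/182 = 0.00749451.
By memorylessness the expected residual is 1/Σλ = 133.431 days, regardless of the 60.5 already elapsed.

133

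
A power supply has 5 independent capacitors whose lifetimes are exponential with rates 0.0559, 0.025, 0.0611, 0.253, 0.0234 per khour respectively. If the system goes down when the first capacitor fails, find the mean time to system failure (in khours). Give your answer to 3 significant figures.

2.39

The time to first failure is exponential with rate Σλ = 0.0559 + 0.025 + 0.0611 + 0.253 + 0.0234 = 0.4184.
E[min] = 1/Σλ = 1/0.4184 = 2.39006 khours.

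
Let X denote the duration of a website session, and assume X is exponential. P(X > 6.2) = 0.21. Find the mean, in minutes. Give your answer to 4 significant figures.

e^(−λ·6.2) = 0.21 ⇒ λ = −ln(0.21)/6.2 = 0.251717.
Mean = 1/λ = 3.97271 minutes.

3.973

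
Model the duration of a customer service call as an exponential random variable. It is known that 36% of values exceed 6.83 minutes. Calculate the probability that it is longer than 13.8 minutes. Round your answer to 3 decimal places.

e^(−λ·6.83) = 0.36 ⇒ λ = −ln(0.36)/6.83 = 0.149583.
P(X > 13.8) = e^(−0.149583·13.8) = e^(−2.0642) ≈ 0.127.

0.127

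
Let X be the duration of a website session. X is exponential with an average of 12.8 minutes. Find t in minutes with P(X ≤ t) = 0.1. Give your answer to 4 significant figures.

The rate is λ = 1/12.8 = 0.078125 per minute.
Set 1 − e^(−λt) = 0.1, so t = −ln(0.9)/λ = 0.10536/0.078125 ≈ 1.34861 minutes.

1.349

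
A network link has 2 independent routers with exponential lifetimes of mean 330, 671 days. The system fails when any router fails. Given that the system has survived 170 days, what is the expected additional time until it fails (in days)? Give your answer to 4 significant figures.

221.2

First-failure rate Σλ = 1/330 + 1/671 = 0.00452062.
By memorylessness the expected residual is 1/Σλ = 221.209 days, regardless of the 170 already elapsed.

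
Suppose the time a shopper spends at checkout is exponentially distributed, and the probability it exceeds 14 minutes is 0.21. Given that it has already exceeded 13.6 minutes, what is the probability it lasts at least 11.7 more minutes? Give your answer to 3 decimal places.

0.271

From e^(−λ·14) = 0.21, λ = −ln(0.21)/14 = 0.111475.
Memoryless: P(X > 13.6+11.7 | X > 13.6) = P(X > 11.7) = e^(−0.111475·11.7) ≈ 0.271.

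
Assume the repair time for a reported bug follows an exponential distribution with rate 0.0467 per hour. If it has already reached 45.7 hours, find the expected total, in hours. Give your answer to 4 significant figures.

67.11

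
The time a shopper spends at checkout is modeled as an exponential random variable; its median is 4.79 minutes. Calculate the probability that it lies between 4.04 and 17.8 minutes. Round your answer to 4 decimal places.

For an exponential, median = ln(2)/λ, so λ = ln 2 / 4.79 = 0.144707 per minute.
P(4.04 < X < 17.8) = e^(−λ·4.04) − e^(−λ·17.8) = 0.55732 − 0.07609 ≈ 0.4812.

0.4812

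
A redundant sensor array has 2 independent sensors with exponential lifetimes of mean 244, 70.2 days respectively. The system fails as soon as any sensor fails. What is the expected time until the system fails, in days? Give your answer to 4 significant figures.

54.52

The first failure time is exponential with rate Σλ_i = 1/244 + 1/70.2 = 0.0183434 per day.
E[min] = 1/Σλ = 1/0.0183434 = 54.5156 days.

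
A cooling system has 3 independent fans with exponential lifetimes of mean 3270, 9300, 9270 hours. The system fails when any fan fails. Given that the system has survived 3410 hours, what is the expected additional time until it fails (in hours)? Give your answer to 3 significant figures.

First-failure rate Σλ = 1/3270 + 1/9300 + 1/9270 = 0.000521212.
By memorylessness the expected residual is 1/Σλ = 1918.6 hours, regardless of the 3410 already elapsed.

1920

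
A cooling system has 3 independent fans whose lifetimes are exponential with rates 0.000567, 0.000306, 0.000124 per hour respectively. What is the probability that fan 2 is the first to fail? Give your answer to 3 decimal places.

0.307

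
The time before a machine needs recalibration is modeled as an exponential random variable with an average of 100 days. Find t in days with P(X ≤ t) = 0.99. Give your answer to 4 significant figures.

460.5

The rate is λ = 1/100 = 0.01 per day.
Set 1 − e^(−λt) = 0.99, so t = −ln(0.01)/λ = 4.6052/0.01 ≈ 460.517 days.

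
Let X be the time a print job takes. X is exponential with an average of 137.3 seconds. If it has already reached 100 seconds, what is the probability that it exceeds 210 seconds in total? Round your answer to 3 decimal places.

0.449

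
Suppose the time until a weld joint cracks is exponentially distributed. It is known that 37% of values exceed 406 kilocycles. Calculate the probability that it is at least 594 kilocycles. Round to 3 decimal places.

0.233

e^(−λ·406) = 0.37 ⇒ λ = −ln(0.37)/406 = 0.0024489.
P(X > 594) = e^(−0.0024489·594) = e^(−1.4546) ≈ 0.233.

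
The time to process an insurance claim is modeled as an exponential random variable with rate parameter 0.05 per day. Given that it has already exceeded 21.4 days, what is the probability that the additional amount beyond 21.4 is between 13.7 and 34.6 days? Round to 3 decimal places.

0.327

Memoryless: the residual past 21.4 is again Exp(λ).
P(13.7 < residual < 34.6) = e^(−λ·13.7) − e^(−λ·34.6) = 0.50409 − 0.17728 ≈ 0.327.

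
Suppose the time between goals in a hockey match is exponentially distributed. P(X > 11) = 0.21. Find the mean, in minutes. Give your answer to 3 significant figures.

7.05

e^(−λ·11) = 0.21 ⇒ λ = −ln(0.21)/11 = 0.141877.
Mean = 1/λ = 7.04836 minutes.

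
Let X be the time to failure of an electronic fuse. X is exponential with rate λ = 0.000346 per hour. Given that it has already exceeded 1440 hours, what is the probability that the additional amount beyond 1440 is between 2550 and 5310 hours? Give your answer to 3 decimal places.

0.255

Memoryless: the residual past 1440 is again Exp(λ).
P(2550 < residual < 5310) = e^(−λ·2550) − e^(−λ·5310) = 0.41383 − 0.15925 ≈ 0.255.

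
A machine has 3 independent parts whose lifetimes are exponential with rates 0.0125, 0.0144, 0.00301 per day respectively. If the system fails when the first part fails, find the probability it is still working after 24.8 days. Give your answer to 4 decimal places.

0.4763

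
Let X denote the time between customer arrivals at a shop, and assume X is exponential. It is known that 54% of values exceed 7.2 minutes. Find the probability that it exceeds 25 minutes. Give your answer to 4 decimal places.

0.1177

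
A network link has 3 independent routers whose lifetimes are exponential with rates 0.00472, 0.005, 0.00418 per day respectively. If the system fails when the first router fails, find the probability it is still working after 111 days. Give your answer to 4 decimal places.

0.2138

The time to first failure is exponential with rate Σλ = 0.00472 + 0.005 + 0.00418 = 0.0139.
P(min > 111) = e^(−0.0139·111) = e^(−1.5429) ≈ 0.2138.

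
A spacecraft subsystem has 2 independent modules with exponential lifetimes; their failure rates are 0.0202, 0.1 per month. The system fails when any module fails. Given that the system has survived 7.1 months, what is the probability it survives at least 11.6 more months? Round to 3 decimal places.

Time to first failure ~ Exp(Σλ) with Σλ = 0.1202.
By memorylessness, P(T > 7.1+11.6 | T > 7.1) = P(T > 11.6) = e^(−0.1202·11.6) ≈ 0.248.

0.248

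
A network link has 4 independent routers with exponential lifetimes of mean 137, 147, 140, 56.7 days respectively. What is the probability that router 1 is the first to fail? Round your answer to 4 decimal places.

0.1877

Rates: λ_i = 1/mean_i → 0.00729927, 0.00680272, 0.00714286, 0.0176367; Σλ = 0.0388815.
P(router 1 first) = λ_1/Σλ = 0.00729927/0.0388815 ≈ 0.1877.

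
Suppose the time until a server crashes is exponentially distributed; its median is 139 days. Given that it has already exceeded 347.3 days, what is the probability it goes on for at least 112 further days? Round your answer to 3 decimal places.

0.572

For an exponential, median = ln(2)/λ, so λ = ln 2 / 139 = 0.00498667 per day.
By the memoryless property, P(X > 347.3+112 | X > 347.3) = P(X > 112).
P(X > 112) = e^(−0.55851) ≈ 0.572.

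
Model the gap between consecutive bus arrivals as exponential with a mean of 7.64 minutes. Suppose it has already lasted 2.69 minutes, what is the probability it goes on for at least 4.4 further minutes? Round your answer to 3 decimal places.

The rate is λ = 1/7.64 = 0.13089 per minute.
P(X > s+t | X > s) = e^(−λ(s+t))/e^(−λs) = e^(−λt), independent of s = 2.69.
P(X > 4.4) = e^(−0.57592) ≈ 0.562.

0.562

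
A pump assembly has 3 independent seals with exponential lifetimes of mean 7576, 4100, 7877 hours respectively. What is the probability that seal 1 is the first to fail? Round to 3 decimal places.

0.262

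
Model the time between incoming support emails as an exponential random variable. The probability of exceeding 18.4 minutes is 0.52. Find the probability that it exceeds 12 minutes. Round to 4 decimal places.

e^(−λ·18.4) = 0.52 ⇒ λ = −ln(0.52)/18.4 = 0.0355395.
P(X > 12) = e^(−0.0355395·12) = e^(−0.42647) ≈ 0.6528.

0.6528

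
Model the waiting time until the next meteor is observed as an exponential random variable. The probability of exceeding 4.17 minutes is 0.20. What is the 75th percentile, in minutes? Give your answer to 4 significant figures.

3.592

e^(−λ·4.17) = 0.20 ⇒ λ = −ln(0.20)/4.17 = 0.385956.
75th percentile: 1 − e^(−λt) = 0.75, t = −ln(0.25)/λ = 3.59184 minutes.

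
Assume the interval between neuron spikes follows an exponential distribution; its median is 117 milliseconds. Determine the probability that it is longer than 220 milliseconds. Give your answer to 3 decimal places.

0.272

For an exponential, median = ln(2)/λ, so λ = ln 2 / 117 = 0.00592433 per millisecond.
P(X > 220) = e^(−λ·220) = e^(−1.3034) ≈ 0.272.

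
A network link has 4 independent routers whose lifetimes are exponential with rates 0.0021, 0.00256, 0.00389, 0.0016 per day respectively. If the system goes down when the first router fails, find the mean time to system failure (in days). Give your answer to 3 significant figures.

The time to first failure is exponential with rate Σλ = 0.0021 + 0.00256 + 0.00389 + 0.0016 = 0.01015.
E[min] = 1/Σλ = 1/0.01015 = 98.5222 days.

98.5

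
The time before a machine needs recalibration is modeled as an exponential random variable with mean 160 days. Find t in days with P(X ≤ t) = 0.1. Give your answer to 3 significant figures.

16.9

The rate is λ = 1/160 = 0.00625 per day.
Set 1 − e^(−λt) = 0.1, so t = −ln(0.9)/λ = 0.10536/0.00625 ≈ 16.8577 days.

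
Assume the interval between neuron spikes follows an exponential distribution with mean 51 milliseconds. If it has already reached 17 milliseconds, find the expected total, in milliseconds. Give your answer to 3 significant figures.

The rate is λ = 1/51 = 0.0196078 per millisecond.
By memorylessness, E[X | X > 17] = 17 + 1/λ = 17 + 51 = 68 milliseconds.

68.0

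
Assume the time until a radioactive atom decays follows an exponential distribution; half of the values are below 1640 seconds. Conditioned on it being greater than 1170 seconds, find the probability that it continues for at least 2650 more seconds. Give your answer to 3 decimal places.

For an exponential, median = ln(2)/λ, so λ = ln 2 / 1640 = 0.000422651 per second.
P(X > s+t | X > s) = e^(−λ(s+t))/e^(−λs) = e^(−λt), independent of s = 1170.
P(X > 2650) = e^(−1.12) ≈ 0.326.

0.326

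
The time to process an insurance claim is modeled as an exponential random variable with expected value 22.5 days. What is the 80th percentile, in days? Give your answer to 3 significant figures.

The rate is λ = 1/22.5 = 0.0444444 per day.
Set 1 − e^(−λt) = 0.8, so t = −ln(0.2)/λ = 1.6094/0.0444444 ≈ 36.2124 days.

36.2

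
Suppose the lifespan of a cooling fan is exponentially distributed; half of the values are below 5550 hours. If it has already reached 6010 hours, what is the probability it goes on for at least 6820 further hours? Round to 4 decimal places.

For an exponential, median = ln(2)/λ, so λ = ln 2 / 5550 = 0.000124891 per hour.
P(X > s+t | X > s) = e^(−λ(s+t))/e^(−λs) = e^(−λt), independent of s = 6010.
P(X > 6820) = e^(−0.85176) ≈ 0.4267.

0.4267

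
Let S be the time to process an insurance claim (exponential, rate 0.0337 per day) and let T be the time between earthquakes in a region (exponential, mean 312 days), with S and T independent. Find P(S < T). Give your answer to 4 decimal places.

λ_1 = 0.0337, λ_2 = 1/312 = 0.00320513.
For independent exponentials, P(S < T) = λ_1/(λ_1+λ_2) = 0.0337/0.0369051 ≈ 0.9132.

0.9132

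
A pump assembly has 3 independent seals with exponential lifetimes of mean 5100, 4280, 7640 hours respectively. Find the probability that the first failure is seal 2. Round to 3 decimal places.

0.417

Rates: λ_i = 1/mean_i → 0.000196078, 0.000233645, 0.00013089; Σλ = 0.000560613.
P(seal 2 first) = λ_2/Σλ = 0.000233645/0.000560613 ≈ 0.417.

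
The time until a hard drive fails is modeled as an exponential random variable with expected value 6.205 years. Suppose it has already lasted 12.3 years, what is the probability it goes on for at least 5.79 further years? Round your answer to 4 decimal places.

0.3933

The rate is λ = 1/6.205 = 0.16116 per year.
P(X > s+t | X > s) = e^(−λ(s+t))/e^(−λs) = e^(−λt), independent of s = 12.3.
P(X > 5.79) = e^(−0.93312) ≈ 0.3933.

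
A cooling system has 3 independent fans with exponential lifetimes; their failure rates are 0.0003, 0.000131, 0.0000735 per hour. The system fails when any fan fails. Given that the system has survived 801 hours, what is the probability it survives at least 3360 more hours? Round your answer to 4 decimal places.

0.1836

Time to first failure ~ Exp(Σλ) with Σλ = 0.0005045.
By memorylessness, P(T > 801+3360 | T > 801) = P(T > 3360) = e^(−0.0005045·3360) ≈ 0.1836.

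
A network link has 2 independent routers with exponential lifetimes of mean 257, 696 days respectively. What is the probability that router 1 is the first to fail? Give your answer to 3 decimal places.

Rates: λ_i = 1/mean_i → 0.00389105, 0.00143678; Σλ = 0.00532783.
P(router 1 first) = λ_1/Σλ = 0.00389105/0.00532783 ≈ 0.730.

0.730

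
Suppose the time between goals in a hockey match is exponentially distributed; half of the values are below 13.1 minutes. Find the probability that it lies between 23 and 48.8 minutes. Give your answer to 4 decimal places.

0.2205

For an exponential, median = ln(2)/λ, so λ = ln 2 / 13.1 = 0.052912 per minute.
P(23 < X < 48.8) = e^(−λ·23) − e^(−λ·48.8) = 0.29612 − 0.07561 ≈ 0.2205.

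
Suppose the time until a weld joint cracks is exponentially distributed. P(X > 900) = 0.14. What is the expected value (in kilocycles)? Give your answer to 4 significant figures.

457.8

e^(−λ·900) = 0.14 ⇒ λ = −ln(0.14)/900 = 0.00218457.
Mean = 1/λ = 457.756 kilocycles.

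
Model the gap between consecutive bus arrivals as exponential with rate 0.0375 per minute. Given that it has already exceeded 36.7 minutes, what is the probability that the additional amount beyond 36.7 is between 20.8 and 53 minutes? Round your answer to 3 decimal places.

Memoryless: the residual past 36.7 is again Exp(λ).
P(20.8 < residual < 53) = e^(−λ·20.8) − e^(−λ·53) = 0.45841 − 0.13704 ≈ 0.321.

0.321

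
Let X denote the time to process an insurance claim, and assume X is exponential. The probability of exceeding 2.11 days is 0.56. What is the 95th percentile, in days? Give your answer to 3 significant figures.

e^(−λ·2.11) = 0.56 ⇒ λ = −ln(0.56)/2.11 = 0.274795.
95th percentile: 1 − e^(−λt) = 0.95, t = −ln(0.05)/λ = 10.9017 days.

10.9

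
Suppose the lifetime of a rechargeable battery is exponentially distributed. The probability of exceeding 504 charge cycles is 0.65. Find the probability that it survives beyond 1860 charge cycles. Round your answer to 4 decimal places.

0.2040

e^(−λ·504) = 0.65 ⇒ λ = −ln(0.65)/504 = 0.000854728.
P(X > 1860) = e^(−0.000854728·1860) = e^(−1.5898) ≈ 0.2040.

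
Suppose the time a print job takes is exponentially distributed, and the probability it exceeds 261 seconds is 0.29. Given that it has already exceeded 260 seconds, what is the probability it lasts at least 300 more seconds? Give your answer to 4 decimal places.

0.2410

From e^(−λ·261) = 0.29, λ = −ln(0.29)/261 = 0.00474281.
Memoryless: P(X > 260+300 | X > 260) = P(X > 300) = e^(−0.00474281·300) ≈ 0.2410.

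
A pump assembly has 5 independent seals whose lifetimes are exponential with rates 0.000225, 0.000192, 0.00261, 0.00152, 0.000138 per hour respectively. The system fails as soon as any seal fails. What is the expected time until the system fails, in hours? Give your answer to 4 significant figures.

213.4

The time to first failure is exponential with rate Σλ = 0.000225 + 0.000192 + 0.00261 + 0.00152 + 0.000138 = 0.004685.
E[min] = 1/Σλ = 1/0.004685 = 213.447 hours.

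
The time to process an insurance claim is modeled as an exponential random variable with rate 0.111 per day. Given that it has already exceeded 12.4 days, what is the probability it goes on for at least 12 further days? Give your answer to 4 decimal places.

P(X > s+t | X > s) = e^(−λ(s+t))/e^(−λs) = e^(−λt), independent of s = 12.4.
P(X > 12) = e^(−1.332) ≈ 0.2639.

0.2639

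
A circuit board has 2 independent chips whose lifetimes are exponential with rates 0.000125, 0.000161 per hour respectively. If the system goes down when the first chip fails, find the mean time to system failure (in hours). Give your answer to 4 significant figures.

3497

The time to first failure is exponential with rate Σλ = 0.000125 + 0.000161 = 0.000286.
E[min] = 1/Σλ = 1/0.000286 = 3496.5 hours.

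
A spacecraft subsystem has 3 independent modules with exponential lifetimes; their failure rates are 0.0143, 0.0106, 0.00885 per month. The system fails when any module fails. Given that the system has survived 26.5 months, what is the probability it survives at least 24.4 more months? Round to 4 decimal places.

0.4389

Time to first failure ~ Exp(Σλ) with Σλ = 0.03375.
By memorylessness, P(T > 26.5+24.4 | T > 26.5) = P(T > 24.4) = e^(−0.03375·24.4) ≈ 0.4389.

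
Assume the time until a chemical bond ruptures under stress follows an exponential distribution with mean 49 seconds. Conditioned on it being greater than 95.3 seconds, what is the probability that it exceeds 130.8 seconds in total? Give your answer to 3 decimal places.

The rate is λ = 1/49 = 0.0204082 per second.
The exponential is memoryless, so the remaining time is again Exp(λ): the condition X > 95.3 is irrelevant.
P(X > 35.5) = e^(−0.72449) ≈ 0.485.

0.485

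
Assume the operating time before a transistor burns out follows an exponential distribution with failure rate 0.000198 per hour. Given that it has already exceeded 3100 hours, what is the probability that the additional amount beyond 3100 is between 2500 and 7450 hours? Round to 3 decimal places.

0.381

Memoryless: the residual past 3100 is again Exp(λ).
P(2500 < residual < 7450) = e^(−λ·2500) − e^(−λ·7450) = 0.60957 − 0.22876 ≈ 0.381.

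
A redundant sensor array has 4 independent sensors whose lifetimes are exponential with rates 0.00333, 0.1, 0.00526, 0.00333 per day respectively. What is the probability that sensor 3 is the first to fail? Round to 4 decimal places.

0.0470

The time to first failure is exponential with rate Σλ = 0.00333 + 0.1 + 0.00526 + 0.00333 = 0.11192.
P(sensor 3 first) = λ_3/Σλ = 0.00526/0.11192 ≈ 0.0470.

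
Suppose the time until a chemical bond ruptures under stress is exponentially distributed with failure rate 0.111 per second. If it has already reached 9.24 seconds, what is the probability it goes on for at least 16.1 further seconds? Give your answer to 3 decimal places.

P(X > s+t | X > s) = e^(−λ(s+t))/e^(−λs) = e^(−λt), independent of s = 9.24.
P(X > 16.1) = e^(−1.7871) ≈ 0.167.

0.167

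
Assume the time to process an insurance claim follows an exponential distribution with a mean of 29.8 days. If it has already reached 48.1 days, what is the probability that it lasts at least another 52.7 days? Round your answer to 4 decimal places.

The rate is λ = 1/29.8 = 0.033557 per day.
The exponential is memoryless, so the remaining time is again Exp(λ): the condition X > 48.1 is irrelevant.
P(X > 52.7) = e^(−1.7685) ≈ 0.1706.

0.1706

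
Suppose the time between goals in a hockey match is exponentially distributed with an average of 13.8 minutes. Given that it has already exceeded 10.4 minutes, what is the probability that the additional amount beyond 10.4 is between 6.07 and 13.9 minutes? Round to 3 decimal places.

0.279

The rate is λ = 1/13.8 = 0.0724638 per minute.
Memoryless: the residual past 10.4 is again Exp(λ).
P(6.07 < residual < 13.9) = e^(−λ·6.07) − e^(−λ·13.9) = 0.64413 − 0.36522 ≈ 0.279.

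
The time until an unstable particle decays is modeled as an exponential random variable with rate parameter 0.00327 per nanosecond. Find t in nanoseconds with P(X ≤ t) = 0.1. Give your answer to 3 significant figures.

Set 1 − e^(−λt) = 0.1, so t = −ln(0.9)/λ = 0.10536/0.00327 ≈ 32.2203 nanoseconds.

32.2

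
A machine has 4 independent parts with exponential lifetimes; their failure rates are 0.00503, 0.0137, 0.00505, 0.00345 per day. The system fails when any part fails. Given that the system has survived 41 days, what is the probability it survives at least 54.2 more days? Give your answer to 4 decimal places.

0.2286

Time to first failure ~ Exp(Σλ) with Σλ = 0.02723.
By memorylessness, P(T > 41+54.2 | T > 41) = P(T > 54.2) = e^(−0.02723·54.2) ≈ 0.2286.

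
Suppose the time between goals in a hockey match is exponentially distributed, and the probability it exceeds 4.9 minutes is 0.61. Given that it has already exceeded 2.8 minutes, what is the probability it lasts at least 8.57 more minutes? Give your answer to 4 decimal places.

0.4213

From e^(−λ·4.9) = 0.61, λ = −ln(0.61)/4.9 = 0.100877.
Memoryless: P(X > 2.8+8.57 | X > 2.8) = P(X > 8.57) = e^(−0.100877·8.57) ≈ 0.4213.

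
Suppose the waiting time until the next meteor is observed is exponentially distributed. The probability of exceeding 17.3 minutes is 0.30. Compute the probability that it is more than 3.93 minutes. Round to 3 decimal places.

e^(−λ·17.3) = 0.30 ⇒ λ = −ln(0.30)/17.3 = 0.0695938.
P(X > 3.93) = e^(−0.0695938·3.93) = e^(−0.2735) ≈ 0.761.

0.761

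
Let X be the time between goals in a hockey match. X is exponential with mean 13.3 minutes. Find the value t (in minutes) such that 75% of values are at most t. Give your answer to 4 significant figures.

The rate is λ = 1/13.3 = 0.075188 per minute.
Set 1 − e^(−λt) = 0.75, so t = −ln(0.25)/λ = 1.3863/0.075188 ≈ 18.4377 minutes.

18.44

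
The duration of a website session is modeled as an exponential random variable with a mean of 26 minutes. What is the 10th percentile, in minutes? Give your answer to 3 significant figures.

The rate is λ = 1/26 = 0.0384615 per minute.
Set 1 − e^(−λt) = 0.1, so t = −ln(0.9)/λ = 0.10536/0.0384615 ≈ 2.73937 minutes.

2.74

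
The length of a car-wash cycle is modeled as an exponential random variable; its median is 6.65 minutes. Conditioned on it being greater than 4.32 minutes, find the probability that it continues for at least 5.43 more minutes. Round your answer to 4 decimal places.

For an exponential, median = ln(2)/λ, so λ = ln 2 / 6.65 = 0.104233 per minute.
P(X > s+t | X > s) = e^(−λ(s+t))/e^(−λs) = e^(−λt), independent of s = 4.32.
P(X > 5.43) = e^(−0.56598) ≈ 0.5678.

0.5678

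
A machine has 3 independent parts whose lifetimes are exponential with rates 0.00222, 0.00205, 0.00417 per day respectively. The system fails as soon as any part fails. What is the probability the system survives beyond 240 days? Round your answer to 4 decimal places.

0.1319

The time to first failure is exponential with rate Σλ = 0.00222 + 0.00205 + 0.00417 = 0.00844.
P(min > 240) = e^(−0.00844·240) = e^(−2.0256) ≈ 0.1319.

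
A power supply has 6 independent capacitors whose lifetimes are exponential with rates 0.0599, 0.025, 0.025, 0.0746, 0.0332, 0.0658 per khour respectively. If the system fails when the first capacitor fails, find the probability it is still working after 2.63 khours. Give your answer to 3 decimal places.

0.474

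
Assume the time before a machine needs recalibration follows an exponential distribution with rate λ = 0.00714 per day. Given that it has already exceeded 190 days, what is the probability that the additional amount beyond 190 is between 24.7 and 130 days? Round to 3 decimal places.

Memoryless: the residual past 190 is again Exp(λ).
P(24.7 < residual < 130) = e^(−λ·24.7) − e^(−λ·130) = 0.83832 − 0.39526 ≈ 0.443.

0.443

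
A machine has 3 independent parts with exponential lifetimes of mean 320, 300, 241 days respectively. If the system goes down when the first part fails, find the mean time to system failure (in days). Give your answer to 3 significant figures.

The first failure time is exponential with rate Σλ_i = 1/320 + 1/300 + 1/241 = 0.0106077 per day.
E[min] = 1/Σλ = 1/0.0106077 = 94.271 days.

94.3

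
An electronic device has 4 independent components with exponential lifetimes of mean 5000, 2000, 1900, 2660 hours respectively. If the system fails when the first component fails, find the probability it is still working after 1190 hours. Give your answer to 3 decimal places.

The first failure time is exponential with rate Σλ_i = 1/5000 + 1/2000 + 1/1900 + 1/2660 = 0.00160226 per hour.
P(min > 1190) = e^(−0.00160226·1190) = e^(−1.9067) ≈ 0.149.

0.149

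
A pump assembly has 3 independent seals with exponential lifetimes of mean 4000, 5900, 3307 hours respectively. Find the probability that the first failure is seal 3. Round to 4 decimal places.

Rates: λ_i = 1/mean_i → 0.00025, 0.000169492, 0.000302389; Σλ = 0.00072188.
P(seal 3 first) = λ_3/Σλ = 0.000302389/0.00072188 ≈ 0.4189.

0.4189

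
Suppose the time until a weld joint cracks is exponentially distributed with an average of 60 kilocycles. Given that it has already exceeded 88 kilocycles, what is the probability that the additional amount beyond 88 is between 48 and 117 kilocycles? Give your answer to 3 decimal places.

0.307

The rate is λ = 1/60 = 0.0166667 per kilocycle.
Memoryless: the residual past 88 is again Exp(λ).
P(48 < residual < 117) = e^(−λ·48) − e^(−λ·117) = 0.44933 − 0.14227 ≈ 0.307.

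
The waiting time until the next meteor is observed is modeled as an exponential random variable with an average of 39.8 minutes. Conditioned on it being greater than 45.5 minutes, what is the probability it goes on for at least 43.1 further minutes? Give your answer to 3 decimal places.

The rate is λ = 1/39.8 = 0.0251256 per minute.
By the memoryless property, P(X > 45.5+43.1 | X > 45.5) = P(X > 43.1).
P(X > 43.1) = e^(−1.0829) ≈ 0.339.

0.339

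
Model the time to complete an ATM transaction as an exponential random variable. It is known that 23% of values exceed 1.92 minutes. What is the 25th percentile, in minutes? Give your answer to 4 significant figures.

e^(−λ·1.92) = 0.23 ⇒ λ = −ln(0.23)/1.92 = 0.765456.
25th percentile: 1 − e^(−λt) = 0.25, t = −ln(0.75)/λ = 0.375831 minutes.

0.3758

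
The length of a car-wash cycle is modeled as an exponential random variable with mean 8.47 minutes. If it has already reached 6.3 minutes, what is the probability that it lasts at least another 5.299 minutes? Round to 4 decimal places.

0.5349

The rate is λ = 1/8.47 = 0.118064 per minute.
P(X > s+t | X > s) = e^(−λ(s+t))/e^(−λs) = e^(−λt), independent of s = 6.3.
P(X > 5.299) = e^(−0.62562) ≈ 0.5349.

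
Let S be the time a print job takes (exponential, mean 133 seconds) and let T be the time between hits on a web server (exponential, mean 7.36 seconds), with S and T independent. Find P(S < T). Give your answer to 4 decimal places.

λ_1 = 1/133 = 0.0075188, λ_2 = 1/7.36 = 0.13587.
For independent exponentials, P(S < T) = λ_1/(λ_1+λ_2) = 0.0075188/0.143388 ≈ 0.0524.

0.0524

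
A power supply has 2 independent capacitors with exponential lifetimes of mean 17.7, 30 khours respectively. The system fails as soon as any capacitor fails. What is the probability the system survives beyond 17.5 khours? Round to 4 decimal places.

0.2076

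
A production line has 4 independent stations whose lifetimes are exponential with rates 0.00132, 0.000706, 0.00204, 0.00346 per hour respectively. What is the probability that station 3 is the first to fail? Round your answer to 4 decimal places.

The time to first failure is exponential with rate Σλ = 0.00132 + 0.000706 + 0.00204 + 0.00346 = 0.007526.
P(station 3 first) = λ_3/Σλ = 0.00204/0.007526 ≈ 0.2711.

0.2711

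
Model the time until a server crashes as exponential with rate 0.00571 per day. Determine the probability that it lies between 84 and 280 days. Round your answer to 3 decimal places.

P(84 < X < 280) = e^(−λ·84) − e^(−λ·280) = 0.61901 − 0.20214 ≈ 0.417.

0.417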